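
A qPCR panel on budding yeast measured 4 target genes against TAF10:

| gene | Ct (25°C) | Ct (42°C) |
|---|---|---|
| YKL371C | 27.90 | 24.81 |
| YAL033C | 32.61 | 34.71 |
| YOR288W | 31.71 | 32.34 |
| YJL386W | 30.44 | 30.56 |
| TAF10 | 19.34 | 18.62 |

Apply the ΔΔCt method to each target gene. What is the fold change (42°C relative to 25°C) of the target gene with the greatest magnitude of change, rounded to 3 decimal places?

0.142

YKL371C: ΔΔCt = (24.81−18.62) − (27.90−19.34) = 6.19 − 8.56 = -2.37; fold change = 2^2.37 = 5.169
YAL033C: ΔΔCt = (34.71−18.62) − (32.61−19.34) = 16.09 − 13.27 = 2.82; fold change = 2^-2.82 = 0.142
YOR288W: ΔΔCt = (32.34−18.62) − (31.71−19.34) = 13.72 − 12.37 = 1.35; fold change = 2^-1.35 = 0.392
YJL386W: ΔΔCt = (30.56−18.62) − (30.44−19.34) = 11.94 − 11.10 = 0.84; fold change = 2^-0.84 = 0.559
YAL033C has the largest |ΔΔCt| = 2.82.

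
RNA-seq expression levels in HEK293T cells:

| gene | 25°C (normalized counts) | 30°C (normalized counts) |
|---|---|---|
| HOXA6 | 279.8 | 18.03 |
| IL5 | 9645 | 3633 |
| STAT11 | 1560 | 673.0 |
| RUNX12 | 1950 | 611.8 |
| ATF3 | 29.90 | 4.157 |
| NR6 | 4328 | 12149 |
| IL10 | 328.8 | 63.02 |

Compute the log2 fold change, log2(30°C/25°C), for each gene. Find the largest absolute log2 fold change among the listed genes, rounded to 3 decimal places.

3.956

log2(18.03/279.8) = -3.956  (HOXA6)
log2(3633/9645) = -1.409  (IL5)
log2(673.0/1560) = -1.213  (STAT11)
log2(611.8/1950) = -1.672  (RUNX12)
log2(4.157/29.90) = -2.847  (ATF3)
log2(12149/4328) = 1.489  (NR6)
log2(63.02/328.8) = -2.383  (IL10)
The largest magnitude belongs to HOXA6.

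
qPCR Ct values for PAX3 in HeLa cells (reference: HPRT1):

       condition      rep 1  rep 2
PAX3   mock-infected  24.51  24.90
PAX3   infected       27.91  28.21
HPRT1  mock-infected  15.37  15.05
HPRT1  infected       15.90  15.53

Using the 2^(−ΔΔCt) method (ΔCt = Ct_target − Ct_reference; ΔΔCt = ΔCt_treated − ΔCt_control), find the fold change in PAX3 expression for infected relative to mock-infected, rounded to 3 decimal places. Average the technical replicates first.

Mean Ct: PAX3 mock-infected 24.705; PAX3 infected 28.060; HPRT1 mock-infected 15.210; HPRT1 infected 15.715
ΔCt(mock-infected) = 24.705 − 15.210 = 9.495
ΔCt(infected) = 28.060 − 15.715 = 12.345
ΔΔCt = 12.345 − 9.495 = 2.850
Fold change = 2^(−2.850) = 0.1387

0.139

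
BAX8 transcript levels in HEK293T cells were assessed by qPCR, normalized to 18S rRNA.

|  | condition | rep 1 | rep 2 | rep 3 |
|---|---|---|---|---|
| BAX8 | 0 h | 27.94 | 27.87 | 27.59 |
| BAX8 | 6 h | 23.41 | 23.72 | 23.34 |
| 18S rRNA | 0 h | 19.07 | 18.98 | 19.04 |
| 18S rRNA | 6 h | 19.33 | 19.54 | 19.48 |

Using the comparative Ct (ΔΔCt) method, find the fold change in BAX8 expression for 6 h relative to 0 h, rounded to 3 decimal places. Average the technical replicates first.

Mean Ct: BAX8 0 h 27.800; BAX8 6 h 23.490; 18S rRNA 0 h 19.030; 18S rRNA 6 h 19.450
ΔCt(0 h) = 27.800 − 19.030 = 8.770
ΔCt(6 h) = 23.490 − 19.450 = 4.040
ΔΔCt = 4.040 − 8.770 = -4.730
Fold change = 2^(−(-4.730)) = 2^4.730 = 26.5382

26.538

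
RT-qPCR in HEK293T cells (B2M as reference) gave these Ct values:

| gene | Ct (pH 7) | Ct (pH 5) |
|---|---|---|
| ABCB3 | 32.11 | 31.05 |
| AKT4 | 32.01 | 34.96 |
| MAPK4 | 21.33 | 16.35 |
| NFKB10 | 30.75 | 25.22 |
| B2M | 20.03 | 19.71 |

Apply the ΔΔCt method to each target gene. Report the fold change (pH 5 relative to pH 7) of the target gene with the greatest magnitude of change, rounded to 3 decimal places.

37.014

ABCB3: ΔΔCt = (31.05−19.71) − (32.11−20.03) = 11.34 − 12.08 = -0.74; fold change = 2^0.74 = 1.670
AKT4: ΔΔCt = (34.96−19.71) − (32.01−20.03) = 15.25 − 11.98 = 3.27; fold change = 2^-3.27 = 0.104
MAPK4: ΔΔCt = (16.35−19.71) − (21.33−20.03) = -3.36 − 1.30 = -4.66; fold change = 2^4.66 = 25.281
NFKB10: ΔΔCt = (25.22−19.71) − (30.75−20.03) = 5.51 − 10.72 = -5.21; fold change = 2^5.21 = 37.014
NFKB10 has the largest |ΔΔCt| = 5.21.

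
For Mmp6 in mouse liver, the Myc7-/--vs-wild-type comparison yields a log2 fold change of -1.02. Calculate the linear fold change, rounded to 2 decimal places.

Fold change = 2^(-1.02) = 0.493
That is, Mmp6 drops to 49.3% of the wild-type level.

0.49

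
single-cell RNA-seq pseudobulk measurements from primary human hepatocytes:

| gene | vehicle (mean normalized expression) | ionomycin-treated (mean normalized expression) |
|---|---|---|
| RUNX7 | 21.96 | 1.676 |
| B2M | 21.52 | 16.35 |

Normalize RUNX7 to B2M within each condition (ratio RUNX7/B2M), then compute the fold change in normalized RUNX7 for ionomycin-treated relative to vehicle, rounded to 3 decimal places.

RUNX7/B2M (vehicle) = 21.96 / 21.52 = 1.0204
RUNX7/B2M (ionomycin-treated) = 1.676 / 16.35 = 0.10251
Fold change = 0.10251 / 1.0204 = 0.1005

0.100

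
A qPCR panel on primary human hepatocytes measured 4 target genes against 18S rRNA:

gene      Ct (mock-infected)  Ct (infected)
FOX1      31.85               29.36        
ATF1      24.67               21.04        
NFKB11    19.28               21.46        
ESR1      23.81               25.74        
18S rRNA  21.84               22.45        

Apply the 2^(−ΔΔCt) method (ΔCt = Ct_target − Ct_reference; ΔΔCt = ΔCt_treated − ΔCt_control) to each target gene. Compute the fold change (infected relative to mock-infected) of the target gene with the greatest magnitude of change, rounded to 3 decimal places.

18.896

FOX1: ΔΔCt = (29.36−22.45) − (31.85−21.84) = 6.91 − 10.01 = -3.10; fold change = 2^3.10 = 8.574
ATF1: ΔΔCt = (21.04−22.45) − (24.67−21.84) = -1.41 − 2.83 = -4.24; fold change = 2^4.24 = 18.896
NFKB11: ΔΔCt = (21.46−22.45) − (19.28−21.84) = -0.99 − (-2.56) = 1.57; fold change = 2^-1.57 = 0.337
ESR1: ΔΔCt = (25.74−22.45) − (23.81−21.84) = 3.29 − 1.97 = 1.32; fold change = 2^-1.32 = 0.401
ATF1 has the largest |ΔΔCt| = 4.24.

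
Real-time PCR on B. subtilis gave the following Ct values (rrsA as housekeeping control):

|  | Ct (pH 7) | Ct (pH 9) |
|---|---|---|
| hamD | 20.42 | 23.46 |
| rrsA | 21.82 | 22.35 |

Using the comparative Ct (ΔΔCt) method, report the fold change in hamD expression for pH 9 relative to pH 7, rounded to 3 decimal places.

ΔCt(pH 7) = 20.420 − 21.820 = -1.400
ΔCt(pH 9) = 23.460 − 22.350 = 1.110
ΔΔCt = 1.110 − (-1.400) = 2.510
Fold change = 2^(−2.510) = 0.1756

0.176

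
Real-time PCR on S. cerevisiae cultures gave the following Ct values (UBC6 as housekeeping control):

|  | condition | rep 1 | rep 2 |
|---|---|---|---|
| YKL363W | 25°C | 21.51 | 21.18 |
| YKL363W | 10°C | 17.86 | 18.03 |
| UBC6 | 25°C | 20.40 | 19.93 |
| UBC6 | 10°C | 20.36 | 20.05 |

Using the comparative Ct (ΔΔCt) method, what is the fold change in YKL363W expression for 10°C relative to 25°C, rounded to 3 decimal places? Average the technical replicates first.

Mean Ct: YKL363W 25°C 21.345; YKL363W 10°C 17.945; UBC6 25°C 20.165; UBC6 10°C 20.205
ΔCt(25°C) = 21.345 − 20.165 = 1.180
ΔCt(10°C) = 17.945 − 20.205 = -2.260
ΔΔCt = -2.260 − 1.180 = -3.440
Fold change = 2^(−(-3.440)) = 2^3.440 = 10.8528

10.853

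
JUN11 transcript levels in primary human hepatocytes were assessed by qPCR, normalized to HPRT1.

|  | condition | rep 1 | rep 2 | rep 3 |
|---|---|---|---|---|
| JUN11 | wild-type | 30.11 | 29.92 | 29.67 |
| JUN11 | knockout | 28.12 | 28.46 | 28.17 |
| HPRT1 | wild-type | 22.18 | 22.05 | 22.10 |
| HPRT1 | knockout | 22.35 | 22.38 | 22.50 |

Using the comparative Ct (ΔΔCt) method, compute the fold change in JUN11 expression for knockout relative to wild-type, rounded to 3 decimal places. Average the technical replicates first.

Mean Ct: JUN11 wild-type 29.900; JUN11 knockout 28.250; HPRT1 wild-type 22.110; HPRT1 knockout 22.410
ΔCt(wild-type) = 29.900 − 22.110 = 7.790
ΔCt(knockout) = 28.250 − 22.410 = 5.840
ΔΔCt = 5.840 − 7.790 = -1.950
Fold change = 2^(−(-1.950)) = 2^1.950 = 3.8637

3.864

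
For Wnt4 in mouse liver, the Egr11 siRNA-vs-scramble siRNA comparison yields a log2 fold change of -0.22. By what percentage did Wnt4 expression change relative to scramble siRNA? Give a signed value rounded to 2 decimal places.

Fold change = 2^(-0.22) = 0.8586
Percent change = (FC − 1) × 100% = (0.8586 − 1) × 100 = -14.14%

-14.14%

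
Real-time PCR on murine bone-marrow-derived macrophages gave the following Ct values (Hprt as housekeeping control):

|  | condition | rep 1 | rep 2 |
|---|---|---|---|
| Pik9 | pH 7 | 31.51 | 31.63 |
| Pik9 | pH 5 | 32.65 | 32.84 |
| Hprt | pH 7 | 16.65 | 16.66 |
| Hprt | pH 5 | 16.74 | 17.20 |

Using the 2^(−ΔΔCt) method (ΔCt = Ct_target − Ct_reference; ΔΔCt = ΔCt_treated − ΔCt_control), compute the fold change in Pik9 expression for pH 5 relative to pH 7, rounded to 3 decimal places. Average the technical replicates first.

0.551

Mean Ct: Pik9 pH 7 31.570; Pik9 pH 5 32.745; Hprt pH 7 16.655; Hprt pH 5 16.970
ΔCt(pH 7) = 31.570 − 16.655 = 14.915
ΔCt(pH 5) = 32.745 − 16.970 = 15.775
ΔΔCt = 15.775 − 14.915 = 0.860
Fold change = 2^(−0.860) = 0.5510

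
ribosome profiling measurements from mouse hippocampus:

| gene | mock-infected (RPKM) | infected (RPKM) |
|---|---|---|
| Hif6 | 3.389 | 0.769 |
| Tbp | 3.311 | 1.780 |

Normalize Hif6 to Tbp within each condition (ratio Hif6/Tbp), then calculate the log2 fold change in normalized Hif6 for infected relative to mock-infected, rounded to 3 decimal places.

Hif6/Tbp (mock-infected) = 3.389 / 3.311 = 1.0236
Hif6/Tbp (infected) = 0.769 / 1.780 = 0.43202
Fold change = 0.43202 / 1.0236 = 0.4221
log2(0.4221) = -1.2444

-1.244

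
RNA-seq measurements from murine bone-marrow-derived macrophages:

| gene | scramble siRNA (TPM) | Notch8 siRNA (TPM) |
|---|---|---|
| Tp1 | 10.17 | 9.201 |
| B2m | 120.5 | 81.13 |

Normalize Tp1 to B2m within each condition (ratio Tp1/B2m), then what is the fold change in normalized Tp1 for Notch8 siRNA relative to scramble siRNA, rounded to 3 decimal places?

1.344

Tp1/B2m (scramble siRNA) = 10.17 / 120.5 = 0.084398
Tp1/B2m (Notch8 siRNA) = 9.201 / 81.13 = 0.11341
Fold change = 0.11341 / 0.084398 = 1.3438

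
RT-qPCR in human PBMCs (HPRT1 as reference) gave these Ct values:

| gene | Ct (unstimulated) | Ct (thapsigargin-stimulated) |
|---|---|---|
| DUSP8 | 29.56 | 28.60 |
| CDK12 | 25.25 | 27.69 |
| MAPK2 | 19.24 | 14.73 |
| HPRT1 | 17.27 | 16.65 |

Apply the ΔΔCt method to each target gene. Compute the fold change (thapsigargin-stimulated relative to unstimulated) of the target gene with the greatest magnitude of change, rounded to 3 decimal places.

14.825

DUSP8: ΔΔCt = (28.60−16.65) − (29.56−17.27) = 11.95 − 12.29 = -0.34; fold change = 2^0.34 = 1.266
CDK12: ΔΔCt = (27.69−16.65) − (25.25−17.27) = 11.04 − 7.98 = 3.06; fold change = 2^-3.06 = 0.120
MAPK2: ΔΔCt = (14.73−16.65) − (19.24−17.27) = -1.92 − 1.97 = -3.89; fold change = 2^3.89 = 14.825
MAPK2 has the largest |ΔΔCt| = 3.89.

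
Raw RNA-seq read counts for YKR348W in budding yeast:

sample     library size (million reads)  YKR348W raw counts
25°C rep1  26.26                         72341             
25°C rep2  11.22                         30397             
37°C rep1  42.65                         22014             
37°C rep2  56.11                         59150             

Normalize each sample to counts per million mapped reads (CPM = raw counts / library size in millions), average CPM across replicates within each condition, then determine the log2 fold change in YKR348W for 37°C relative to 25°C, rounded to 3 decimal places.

-1.799

CPM(25°C rep1) = 72341 / 26.26 = 2754.7982
CPM(25°C rep2) = 30397 / 11.22 = 2709.1800
CPM(37°C rep1) = 22014 / 42.65 = 516.1547
CPM(37°C rep2) = 59150 / 56.11 = 1054.1793
mean CPM(25°C) = 2731.9891; mean CPM(37°C) = 785.1670
Fold change = 785.1670 / 2731.9891 = 0.28740
log2(0.28740) = -1.7989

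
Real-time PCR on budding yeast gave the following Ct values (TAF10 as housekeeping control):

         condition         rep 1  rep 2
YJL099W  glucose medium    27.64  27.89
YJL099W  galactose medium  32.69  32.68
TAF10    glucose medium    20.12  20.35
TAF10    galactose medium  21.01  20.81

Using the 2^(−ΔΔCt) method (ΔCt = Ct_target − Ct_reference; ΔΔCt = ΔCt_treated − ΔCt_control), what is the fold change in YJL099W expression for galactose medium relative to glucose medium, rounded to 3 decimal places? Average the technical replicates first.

Mean Ct: YJL099W glucose medium 27.765; YJL099W galactose medium 32.685; TAF10 glucose medium 20.235; TAF10 galactose medium 20.910
ΔCt(glucose medium) = 27.765 − 20.235 = 7.530
ΔCt(galactose medium) = 32.685 − 20.910 = 11.775
ΔΔCt = 11.775 − 7.530 = 4.245
Fold change = 2^(−4.245) = 0.0527

0.053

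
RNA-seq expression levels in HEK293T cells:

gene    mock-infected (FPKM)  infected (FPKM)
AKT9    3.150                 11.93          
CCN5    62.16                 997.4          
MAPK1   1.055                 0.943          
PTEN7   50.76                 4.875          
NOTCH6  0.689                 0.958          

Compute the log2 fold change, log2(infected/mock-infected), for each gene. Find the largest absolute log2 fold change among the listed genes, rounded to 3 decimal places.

log2(11.93/3.150) = 1.921  (AKT9)
log2(997.4/62.16) = 4.004  (CCN5)
log2(0.943/1.055) = -0.162  (MAPK1)
log2(4.875/50.76) = -3.380  (PTEN7)
log2(0.958/0.689) = 0.476  (NOTCH6)
The largest magnitude belongs to CCN5.

4.004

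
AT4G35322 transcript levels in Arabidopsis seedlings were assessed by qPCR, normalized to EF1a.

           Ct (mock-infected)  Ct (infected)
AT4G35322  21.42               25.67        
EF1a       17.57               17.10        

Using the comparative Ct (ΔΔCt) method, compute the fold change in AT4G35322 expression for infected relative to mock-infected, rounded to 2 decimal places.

0.04

ΔCt(mock-infected) = 21.420 − 17.570 = 3.850
ΔCt(infected) = 25.670 − 17.100 = 8.570
ΔΔCt = 8.570 − 3.850 = 4.720
Fold change = 2^(−4.720) = 0.038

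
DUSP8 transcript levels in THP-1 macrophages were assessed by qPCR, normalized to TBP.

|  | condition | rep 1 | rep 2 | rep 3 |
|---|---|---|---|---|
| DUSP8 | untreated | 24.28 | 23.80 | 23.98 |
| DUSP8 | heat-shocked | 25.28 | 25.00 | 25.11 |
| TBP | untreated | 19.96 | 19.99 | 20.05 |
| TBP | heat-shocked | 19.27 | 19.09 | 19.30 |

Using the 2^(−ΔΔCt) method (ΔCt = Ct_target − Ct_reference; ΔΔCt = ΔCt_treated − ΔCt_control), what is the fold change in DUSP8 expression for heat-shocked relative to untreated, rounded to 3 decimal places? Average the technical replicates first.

0.270

Mean Ct: DUSP8 untreated 24.020; DUSP8 heat-shocked 25.130; TBP untreated 20.000; TBP heat-shocked 19.220
ΔCt(untreated) = 24.020 − 20.000 = 4.020
ΔCt(heat-shocked) = 25.130 − 19.220 = 5.910
ΔΔCt = 5.910 − 4.020 = 1.890
Fold change = 2^(−1.890) = 0.2698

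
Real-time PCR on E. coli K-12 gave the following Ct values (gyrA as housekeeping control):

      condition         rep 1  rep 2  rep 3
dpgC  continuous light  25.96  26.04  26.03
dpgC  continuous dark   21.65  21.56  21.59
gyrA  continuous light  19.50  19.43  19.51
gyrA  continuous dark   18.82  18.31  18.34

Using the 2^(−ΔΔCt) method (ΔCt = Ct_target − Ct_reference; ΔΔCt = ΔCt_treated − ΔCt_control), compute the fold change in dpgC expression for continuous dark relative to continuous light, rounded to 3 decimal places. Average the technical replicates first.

10.703

Mean Ct: dpgC continuous light 26.010; dpgC continuous dark 21.600; gyrA continuous light 19.480; gyrA continuous dark 18.490
ΔCt(continuous light) = 26.010 − 19.480 = 6.530
ΔCt(continuous dark) = 21.600 − 18.490 = 3.110
ΔΔCt = 3.110 − 6.530 = -3.420
Fold change = 2^(−(-3.420)) = 2^3.420 = 10.7034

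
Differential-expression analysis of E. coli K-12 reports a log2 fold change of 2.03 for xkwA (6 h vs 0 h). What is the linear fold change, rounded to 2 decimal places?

4.08

Fold change = 2^(2.03) = 4.084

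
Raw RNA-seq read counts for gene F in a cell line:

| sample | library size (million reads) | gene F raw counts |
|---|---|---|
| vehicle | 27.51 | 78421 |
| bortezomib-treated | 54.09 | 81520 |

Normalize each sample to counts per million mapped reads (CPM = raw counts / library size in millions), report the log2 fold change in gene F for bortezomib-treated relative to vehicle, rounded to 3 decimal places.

-0.919

CPM(vehicle) = 78421 / 27.51 = 2850.6361
CPM(bortezomib-treated) = 81520 / 54.09 = 1507.1178
Fold change = 1507.1178 / 2850.6361 = 0.52870
log2(0.52870) = -0.9195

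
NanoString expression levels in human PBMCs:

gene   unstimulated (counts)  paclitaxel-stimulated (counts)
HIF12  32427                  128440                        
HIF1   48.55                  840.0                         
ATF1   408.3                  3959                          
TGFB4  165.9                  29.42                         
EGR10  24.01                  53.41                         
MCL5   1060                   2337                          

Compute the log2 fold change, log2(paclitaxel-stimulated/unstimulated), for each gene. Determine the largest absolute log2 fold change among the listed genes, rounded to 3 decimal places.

4.113

log2(128440/32427) = 1.986  (HIF12)
log2(840.0/48.55) = 4.113  (HIF1)
log2(3959/408.3) = 3.277  (ATF1)
log2(29.42/165.9) = -2.495  (TGFB4)
log2(53.41/24.01) = 1.153  (EGR10)
log2(2337/1060) = 1.141  (MCL5)
The largest magnitude belongs to HIF1.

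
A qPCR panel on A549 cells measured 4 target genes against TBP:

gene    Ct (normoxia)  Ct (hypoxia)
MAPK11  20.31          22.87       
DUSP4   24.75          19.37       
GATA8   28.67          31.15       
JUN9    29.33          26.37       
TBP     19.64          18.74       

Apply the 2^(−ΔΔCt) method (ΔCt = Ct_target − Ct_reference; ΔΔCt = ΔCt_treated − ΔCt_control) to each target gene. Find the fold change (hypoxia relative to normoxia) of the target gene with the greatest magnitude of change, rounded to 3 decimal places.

22.316

MAPK11: ΔΔCt = (22.87−18.74) − (20.31−19.64) = 4.13 − 0.67 = 3.46; fold change = 2^-3.46 = 0.091
DUSP4: ΔΔCt = (19.37−18.74) − (24.75−19.64) = 0.63 − 5.11 = -4.48; fold change = 2^4.48 = 22.316
GATA8: ΔΔCt = (31.15−18.74) − (28.67−19.64) = 12.41 − 9.03 = 3.38; fold change = 2^-3.38 = 0.096
JUN9: ΔΔCt = (26.37−18.74) − (29.33−19.64) = 7.63 − 9.69 = -2.06; fold change = 2^2.06 = 4.170
DUSP4 has the largest |ΔΔCt| = 4.48.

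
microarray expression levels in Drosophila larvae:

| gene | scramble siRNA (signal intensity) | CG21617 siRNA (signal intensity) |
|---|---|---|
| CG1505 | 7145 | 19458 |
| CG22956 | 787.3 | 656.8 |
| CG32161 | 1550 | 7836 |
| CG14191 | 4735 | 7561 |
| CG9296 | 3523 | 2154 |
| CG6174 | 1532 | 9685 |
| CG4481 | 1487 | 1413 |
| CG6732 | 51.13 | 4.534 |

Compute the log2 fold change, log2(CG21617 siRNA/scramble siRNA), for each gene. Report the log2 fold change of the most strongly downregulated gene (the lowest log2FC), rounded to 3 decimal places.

-3.495

log2(19458/7145) = 1.445  (CG1505)
log2(656.8/787.3) = -0.261  (CG22956)
log2(7836/1550) = 2.338  (CG32161)
log2(7561/4735) = 0.675  (CG14191)
log2(2154/3523) = -0.710  (CG9296)
log2(9685/1532) = 2.660  (CG6174)
log2(1413/1487) = -0.074  (CG4481)
log2(4.534/51.13) = -3.495  (CG6732)
CG6732 is most strongly downregulated.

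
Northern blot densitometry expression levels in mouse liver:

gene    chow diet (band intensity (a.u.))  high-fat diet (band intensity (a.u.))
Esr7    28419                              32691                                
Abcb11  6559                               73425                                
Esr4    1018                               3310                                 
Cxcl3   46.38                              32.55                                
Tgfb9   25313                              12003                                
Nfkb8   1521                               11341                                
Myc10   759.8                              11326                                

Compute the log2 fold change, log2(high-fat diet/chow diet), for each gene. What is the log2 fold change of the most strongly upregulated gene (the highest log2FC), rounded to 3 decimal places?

log2(32691/28419) = 0.202  (Esr7)
log2(73425/6559) = 3.485  (Abcb11)
log2(3310/1018) = 1.701  (Esr4)
log2(32.55/46.38) = -0.511  (Cxcl3)
log2(12003/25313) = -1.076  (Tgfb9)
log2(11341/1521) = 2.898  (Nfkb8)
log2(11326/759.8) = 3.898  (Myc10)
Myc10 is most strongly upregulated.

3.898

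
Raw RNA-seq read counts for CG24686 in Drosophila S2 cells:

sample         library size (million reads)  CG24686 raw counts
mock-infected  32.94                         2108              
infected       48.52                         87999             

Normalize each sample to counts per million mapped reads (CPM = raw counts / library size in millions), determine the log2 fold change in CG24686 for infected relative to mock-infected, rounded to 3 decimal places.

CPM(mock-infected) = 2108 / 32.94 = 63.9951
CPM(infected) = 87999 / 48.52 = 1813.6645
Fold change = 1813.6645 / 63.9951 = 28.34066
log2(28.34066) = 4.8248

4.825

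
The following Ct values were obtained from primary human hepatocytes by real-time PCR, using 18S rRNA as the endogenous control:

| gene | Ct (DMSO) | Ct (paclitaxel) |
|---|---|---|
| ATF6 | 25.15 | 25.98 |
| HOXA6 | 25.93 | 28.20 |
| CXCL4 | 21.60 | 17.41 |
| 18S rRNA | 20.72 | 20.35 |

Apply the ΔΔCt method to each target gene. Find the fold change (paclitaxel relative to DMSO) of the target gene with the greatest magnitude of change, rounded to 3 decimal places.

14.123

ATF6: ΔΔCt = (25.98−20.35) − (25.15−20.72) = 5.63 − 4.43 = 1.20; fold change = 2^-1.20 = 0.435
HOXA6: ΔΔCt = (28.20−20.35) − (25.93−20.72) = 7.85 − 5.21 = 2.64; fold change = 2^-2.64 = 0.160
CXCL4: ΔΔCt = (17.41−20.35) − (21.60−20.72) = -2.94 − 0.88 = -3.82; fold change = 2^3.82 = 14.123
CXCL4 has the largest |ΔΔCt| = 3.82.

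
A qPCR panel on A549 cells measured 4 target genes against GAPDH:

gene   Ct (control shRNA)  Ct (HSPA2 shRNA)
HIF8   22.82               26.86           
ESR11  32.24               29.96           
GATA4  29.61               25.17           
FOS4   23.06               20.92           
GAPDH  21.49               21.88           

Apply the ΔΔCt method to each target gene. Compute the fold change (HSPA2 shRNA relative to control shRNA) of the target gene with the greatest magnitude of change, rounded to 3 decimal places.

28.443

HIF8: ΔΔCt = (26.86−21.88) − (22.82−21.49) = 4.98 − 1.33 = 3.65; fold change = 2^-3.65 = 0.080
ESR11: ΔΔCt = (29.96−21.88) − (32.24−21.49) = 8.08 − 10.75 = -2.67; fold change = 2^2.67 = 6.364
GATA4: ΔΔCt = (25.17−21.88) − (29.61−21.49) = 3.29 − 8.12 = -4.83; fold change = 2^4.83 = 28.443
FOS4: ΔΔCt = (20.92−21.88) − (23.06−21.49) = -0.96 − 1.57 = -2.53; fold change = 2^2.53 = 5.776
GATA4 has the largest |ΔΔCt| = 4.83.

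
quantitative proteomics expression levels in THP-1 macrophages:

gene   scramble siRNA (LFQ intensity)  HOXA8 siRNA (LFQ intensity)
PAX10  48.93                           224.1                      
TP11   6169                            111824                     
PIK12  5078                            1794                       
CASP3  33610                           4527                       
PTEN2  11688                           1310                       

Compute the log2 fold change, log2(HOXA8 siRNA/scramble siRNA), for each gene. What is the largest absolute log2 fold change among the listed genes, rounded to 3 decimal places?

4.180

log2(224.1/48.93) = 2.195  (PAX10)
log2(111824/6169) = 4.180  (TP11)
log2(1794/5078) = -1.501  (PIK12)
log2(4527/33610) = -2.892  (CASP3)
log2(1310/11688) = -3.157  (PTEN2)
The largest magnitude belongs to TP11.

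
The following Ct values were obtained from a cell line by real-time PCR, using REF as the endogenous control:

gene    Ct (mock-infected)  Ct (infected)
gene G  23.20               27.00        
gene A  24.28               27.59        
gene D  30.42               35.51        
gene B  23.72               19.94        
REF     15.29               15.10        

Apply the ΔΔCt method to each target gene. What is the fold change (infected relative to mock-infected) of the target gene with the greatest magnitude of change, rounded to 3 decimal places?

gene G: ΔΔCt = (27.00−15.10) − (23.20−15.29) = 11.90 − 7.91 = 3.99; fold change = 2^-3.99 = 0.063
gene A: ΔΔCt = (27.59−15.10) − (24.28−15.29) = 12.49 − 8.99 = 3.50; fold change = 2^-3.50 = 0.088
gene D: ΔΔCt = (35.51−15.10) − (30.42−15.29) = 20.41 − 15.13 = 5.28; fold change = 2^-5.28 = 0.026
gene B: ΔΔCt = (19.94−15.10) − (23.72−15.29) = 4.84 − 8.43 = -3.59; fold change = 2^3.59 = 12.042
gene D has the largest |ΔΔCt| = 5.28.

0.026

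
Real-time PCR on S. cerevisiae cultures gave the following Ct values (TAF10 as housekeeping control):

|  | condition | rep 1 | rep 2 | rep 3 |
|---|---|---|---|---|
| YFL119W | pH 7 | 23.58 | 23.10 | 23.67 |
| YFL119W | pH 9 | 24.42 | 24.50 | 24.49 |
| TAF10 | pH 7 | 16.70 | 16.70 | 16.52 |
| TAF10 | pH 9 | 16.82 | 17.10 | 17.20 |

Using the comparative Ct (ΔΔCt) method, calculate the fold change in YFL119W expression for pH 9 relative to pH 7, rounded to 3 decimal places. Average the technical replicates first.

Mean Ct: YFL119W pH 7 23.450; YFL119W pH 9 24.470; TAF10 pH 7 16.640; TAF10 pH 9 17.040
ΔCt(pH 7) = 23.450 − 16.640 = 6.810
ΔCt(pH 9) = 24.470 − 17.040 = 7.430
ΔΔCt = 7.430 − 6.810 = 0.620
Fold change = 2^(−0.620) = 0.6507

0.651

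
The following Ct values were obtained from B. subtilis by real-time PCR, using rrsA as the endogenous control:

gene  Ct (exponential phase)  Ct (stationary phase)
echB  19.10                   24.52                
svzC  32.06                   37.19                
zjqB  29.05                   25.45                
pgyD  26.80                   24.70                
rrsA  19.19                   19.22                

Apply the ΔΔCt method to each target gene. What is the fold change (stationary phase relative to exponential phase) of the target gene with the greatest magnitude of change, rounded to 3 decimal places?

0.024

echB: ΔΔCt = (24.52−19.22) − (19.10−19.19) = 5.30 − (-0.09) = 5.39; fold change = 2^-5.39 = 0.024
svzC: ΔΔCt = (37.19−19.22) − (32.06−19.19) = 17.97 − 12.87 = 5.10; fold change = 2^-5.10 = 0.029
zjqB: ΔΔCt = (25.45−19.22) − (29.05−19.19) = 6.23 − 9.86 = -3.63; fold change = 2^3.63 = 12.381
pgyD: ΔΔCt = (24.70−19.22) − (26.80−19.19) = 5.48 − 7.61 = -2.13; fold change = 2^2.13 = 4.377
echB has the largest |ΔΔCt| = 5.39.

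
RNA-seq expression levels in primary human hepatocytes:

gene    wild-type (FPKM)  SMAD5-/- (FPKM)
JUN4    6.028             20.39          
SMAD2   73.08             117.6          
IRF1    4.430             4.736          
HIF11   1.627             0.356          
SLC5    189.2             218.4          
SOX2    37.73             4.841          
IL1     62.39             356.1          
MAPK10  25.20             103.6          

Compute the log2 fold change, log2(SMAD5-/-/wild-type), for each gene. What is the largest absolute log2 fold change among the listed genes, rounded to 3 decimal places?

log2(20.39/6.028) = 1.758  (JUN4)
log2(117.6/73.08) = 0.686  (SMAD2)
log2(4.736/4.430) = 0.096  (IRF1)
log2(0.356/1.627) = -2.192  (HIF11)
log2(218.4/189.2) = 0.207  (SLC5)
log2(4.841/37.73) = -2.962  (SOX2)
log2(356.1/62.39) = 2.513  (IL1)
log2(103.6/25.20) = 2.040  (MAPK10)
The largest magnitude belongs to SOX2.

2.962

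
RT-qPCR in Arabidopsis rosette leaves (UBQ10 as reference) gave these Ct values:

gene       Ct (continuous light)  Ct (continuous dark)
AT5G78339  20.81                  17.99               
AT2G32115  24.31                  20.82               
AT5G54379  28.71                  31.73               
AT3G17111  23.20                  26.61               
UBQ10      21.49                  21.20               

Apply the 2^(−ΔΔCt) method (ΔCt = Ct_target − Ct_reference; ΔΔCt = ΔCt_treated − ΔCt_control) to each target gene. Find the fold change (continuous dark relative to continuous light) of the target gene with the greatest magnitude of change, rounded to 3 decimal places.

0.077

AT5G78339: ΔΔCt = (17.99−21.20) − (20.81−21.49) = -3.21 − (-0.68) = -2.53; fold change = 2^2.53 = 5.776
AT2G32115: ΔΔCt = (20.82−21.20) − (24.31−21.49) = -0.38 − 2.82 = -3.20; fold change = 2^3.20 = 9.190
AT5G54379: ΔΔCt = (31.73−21.20) − (28.71−21.49) = 10.53 − 7.22 = 3.31; fold change = 2^-3.31 = 0.101
AT3G17111: ΔΔCt = (26.61−21.20) − (23.20−21.49) = 5.41 − 1.71 = 3.70; fold change = 2^-3.70 = 0.077
AT3G17111 has the largest |ΔΔCt| = 3.70.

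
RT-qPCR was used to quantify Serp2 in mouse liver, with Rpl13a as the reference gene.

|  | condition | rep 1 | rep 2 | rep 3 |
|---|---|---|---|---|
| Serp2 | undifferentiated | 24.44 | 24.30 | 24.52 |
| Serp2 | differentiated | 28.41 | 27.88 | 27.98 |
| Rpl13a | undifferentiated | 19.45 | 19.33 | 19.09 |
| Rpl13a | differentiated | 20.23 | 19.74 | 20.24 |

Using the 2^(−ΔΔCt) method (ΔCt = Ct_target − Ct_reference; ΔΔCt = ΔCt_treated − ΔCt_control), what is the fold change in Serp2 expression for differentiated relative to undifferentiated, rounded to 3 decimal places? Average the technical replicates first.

0.135

Mean Ct: Serp2 undifferentiated 24.420; Serp2 differentiated 28.090; Rpl13a undifferentiated 19.290; Rpl13a differentiated 20.070
ΔCt(undifferentiated) = 24.420 − 19.290 = 5.130
ΔCt(differentiated) = 28.090 − 20.070 = 8.020
ΔΔCt = 8.020 − 5.130 = 2.890
Fold change = 2^(−2.890) = 0.1349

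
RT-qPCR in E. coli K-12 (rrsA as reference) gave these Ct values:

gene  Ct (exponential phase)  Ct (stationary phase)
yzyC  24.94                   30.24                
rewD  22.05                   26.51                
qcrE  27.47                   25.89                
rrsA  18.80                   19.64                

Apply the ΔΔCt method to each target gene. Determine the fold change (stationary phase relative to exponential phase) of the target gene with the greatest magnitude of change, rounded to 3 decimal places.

yzyC: ΔΔCt = (30.24−19.64) − (24.94−18.80) = 10.60 − 6.14 = 4.46; fold change = 2^-4.46 = 0.045
rewD: ΔΔCt = (26.51−19.64) − (22.05−18.80) = 6.87 − 3.25 = 3.62; fold change = 2^-3.62 = 0.081
qcrE: ΔΔCt = (25.89−19.64) − (27.47−18.80) = 6.25 − 8.67 = -2.42; fold change = 2^2.42 = 5.352
yzyC has the largest |ΔΔCt| = 4.46.

0.045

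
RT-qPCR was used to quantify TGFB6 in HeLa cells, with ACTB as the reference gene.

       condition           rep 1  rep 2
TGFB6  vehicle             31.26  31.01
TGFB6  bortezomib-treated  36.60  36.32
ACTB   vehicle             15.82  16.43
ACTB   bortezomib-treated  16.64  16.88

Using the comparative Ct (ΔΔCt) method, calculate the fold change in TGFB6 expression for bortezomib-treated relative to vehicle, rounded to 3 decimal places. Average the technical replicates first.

Mean Ct: TGFB6 vehicle 31.135; TGFB6 bortezomib-treated 36.460; ACTB vehicle 16.125; ACTB bortezomib-treated 16.760
ΔCt(vehicle) = 31.135 − 16.125 = 15.010
ΔCt(bortezomib-treated) = 36.460 − 16.760 = 19.700
ΔΔCt = 19.700 − 15.010 = 4.690
Fold change = 2^(−4.690) = 0.0387

0.039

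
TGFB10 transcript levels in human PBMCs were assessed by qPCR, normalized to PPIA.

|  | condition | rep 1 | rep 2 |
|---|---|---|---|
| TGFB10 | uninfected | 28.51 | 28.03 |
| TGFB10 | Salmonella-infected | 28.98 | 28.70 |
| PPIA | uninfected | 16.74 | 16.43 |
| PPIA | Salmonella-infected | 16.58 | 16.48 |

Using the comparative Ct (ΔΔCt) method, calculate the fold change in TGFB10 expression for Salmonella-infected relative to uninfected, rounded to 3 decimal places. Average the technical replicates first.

0.648

Mean Ct: TGFB10 uninfected 28.270; TGFB10 Salmonella-infected 28.840; PPIA uninfected 16.585; PPIA Salmonella-infected 16.530
ΔCt(uninfected) = 28.270 − 16.585 = 11.685
ΔCt(Salmonella-infected) = 28.840 − 16.530 = 12.310
ΔΔCt = 12.310 − 11.685 = 0.625
Fold change = 2^(−0.625) = 0.6484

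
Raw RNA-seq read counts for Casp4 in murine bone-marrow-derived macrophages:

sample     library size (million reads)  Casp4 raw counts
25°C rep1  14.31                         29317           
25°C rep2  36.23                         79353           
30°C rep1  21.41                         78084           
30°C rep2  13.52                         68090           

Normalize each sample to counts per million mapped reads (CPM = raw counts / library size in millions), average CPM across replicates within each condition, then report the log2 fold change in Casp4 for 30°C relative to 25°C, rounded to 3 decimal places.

1.035

CPM(25°C rep1) = 29317 / 14.31 = 2048.7072
CPM(25°C rep2) = 79353 / 36.23 = 2190.2567
CPM(30°C rep1) = 78084 / 21.41 = 3647.0808
CPM(30°C rep2) = 68090 / 13.52 = 5036.2426
mean CPM(25°C) = 2119.4819; mean CPM(30°C) = 4341.6617
Fold change = 4341.6617 / 2119.4819 = 2.04845
log2(2.04845) = 1.0345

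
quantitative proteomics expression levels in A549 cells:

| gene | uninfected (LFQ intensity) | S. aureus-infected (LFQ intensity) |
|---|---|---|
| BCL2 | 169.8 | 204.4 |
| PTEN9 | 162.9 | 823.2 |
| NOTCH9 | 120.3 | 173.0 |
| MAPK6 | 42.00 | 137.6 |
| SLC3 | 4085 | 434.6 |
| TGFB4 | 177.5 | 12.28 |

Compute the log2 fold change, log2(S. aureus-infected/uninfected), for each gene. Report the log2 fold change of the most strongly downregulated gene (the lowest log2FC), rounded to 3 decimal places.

-3.853

log2(204.4/169.8) = 0.268  (BCL2)
log2(823.2/162.9) = 2.337  (PTEN9)
log2(173.0/120.3) = 0.524  (NOTCH9)
log2(137.6/42.00) = 1.712  (MAPK6)
log2(434.6/4085) = -3.233  (SLC3)
log2(12.28/177.5) = -3.853  (TGFB4)
TGFB4 is most strongly downregulated.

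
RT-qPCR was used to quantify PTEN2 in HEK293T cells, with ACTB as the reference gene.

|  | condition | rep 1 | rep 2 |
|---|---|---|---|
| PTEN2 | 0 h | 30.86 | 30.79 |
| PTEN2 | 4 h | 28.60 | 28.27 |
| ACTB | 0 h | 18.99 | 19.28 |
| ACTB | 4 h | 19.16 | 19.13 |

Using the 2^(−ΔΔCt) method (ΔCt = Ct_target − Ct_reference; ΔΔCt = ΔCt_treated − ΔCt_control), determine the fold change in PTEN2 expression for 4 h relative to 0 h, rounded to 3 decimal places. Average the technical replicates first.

5.278

Mean Ct: PTEN2 0 h 30.825; PTEN2 4 h 28.435; ACTB 0 h 19.135; ACTB 4 h 19.145
ΔCt(0 h) = 30.825 − 19.135 = 11.690
ΔCt(4 h) = 28.435 − 19.145 = 9.290
ΔΔCt = 9.290 − 11.690 = -2.400
Fold change = 2^(−(-2.400)) = 2^2.400 = 5.2780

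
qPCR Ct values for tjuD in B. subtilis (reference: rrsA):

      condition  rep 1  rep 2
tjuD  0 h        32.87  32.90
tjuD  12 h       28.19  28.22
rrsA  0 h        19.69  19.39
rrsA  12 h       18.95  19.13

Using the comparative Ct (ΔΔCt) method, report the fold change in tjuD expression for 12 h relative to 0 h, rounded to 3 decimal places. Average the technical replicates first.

18.126

Mean Ct: tjuD 0 h 32.885; tjuD 12 h 28.205; rrsA 0 h 19.540; rrsA 12 h 19.040
ΔCt(0 h) = 32.885 − 19.540 = 13.345
ΔCt(12 h) = 28.205 − 19.040 = 9.165
ΔΔCt = 9.165 − 13.345 = -4.180
Fold change = 2^(−(-4.180)) = 2^4.180 = 18.1261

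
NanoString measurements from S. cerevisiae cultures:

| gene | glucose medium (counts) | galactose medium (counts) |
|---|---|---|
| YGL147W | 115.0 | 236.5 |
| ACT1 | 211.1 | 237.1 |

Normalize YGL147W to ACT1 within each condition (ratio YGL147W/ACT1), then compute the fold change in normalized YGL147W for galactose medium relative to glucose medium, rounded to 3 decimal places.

1.831

YGL147W/ACT1 (glucose medium) = 115.0 / 211.1 = 0.54477
YGL147W/ACT1 (galactose medium) = 236.5 / 237.1 = 0.99747
Fold change = 0.99747 / 0.54477 = 1.8310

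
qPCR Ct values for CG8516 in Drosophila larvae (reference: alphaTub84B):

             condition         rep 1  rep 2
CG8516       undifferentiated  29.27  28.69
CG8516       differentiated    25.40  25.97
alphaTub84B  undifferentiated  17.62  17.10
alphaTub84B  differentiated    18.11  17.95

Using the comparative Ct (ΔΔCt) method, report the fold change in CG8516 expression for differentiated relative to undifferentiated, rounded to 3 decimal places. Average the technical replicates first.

15.617

Mean Ct: CG8516 undifferentiated 28.980; CG8516 differentiated 25.685; alphaTub84B undifferentiated 17.360; alphaTub84B differentiated 18.030
ΔCt(undifferentiated) = 28.980 − 17.360 = 11.620
ΔCt(differentiated) = 25.685 − 18.030 = 7.655
ΔΔCt = 7.655 − 11.620 = -3.965
Fold change = 2^(−(-3.965)) = 2^3.965 = 15.6165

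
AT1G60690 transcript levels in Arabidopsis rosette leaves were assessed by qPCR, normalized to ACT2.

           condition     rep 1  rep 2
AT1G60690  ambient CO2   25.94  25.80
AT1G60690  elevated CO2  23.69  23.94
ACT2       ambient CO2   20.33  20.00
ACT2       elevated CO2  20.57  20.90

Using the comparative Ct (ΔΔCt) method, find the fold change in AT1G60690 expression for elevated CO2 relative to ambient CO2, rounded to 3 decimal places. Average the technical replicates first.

6.169

Mean Ct: AT1G60690 ambient CO2 25.870; AT1G60690 elevated CO2 23.815; ACT2 ambient CO2 20.165; ACT2 elevated CO2 20.735
ΔCt(ambient CO2) = 25.870 − 20.165 = 5.705
ΔCt(elevated CO2) = 23.815 − 20.735 = 3.080
ΔΔCt = 3.080 − 5.705 = -2.625
Fold change = 2^(−(-2.625)) = 2^2.625 = 6.1688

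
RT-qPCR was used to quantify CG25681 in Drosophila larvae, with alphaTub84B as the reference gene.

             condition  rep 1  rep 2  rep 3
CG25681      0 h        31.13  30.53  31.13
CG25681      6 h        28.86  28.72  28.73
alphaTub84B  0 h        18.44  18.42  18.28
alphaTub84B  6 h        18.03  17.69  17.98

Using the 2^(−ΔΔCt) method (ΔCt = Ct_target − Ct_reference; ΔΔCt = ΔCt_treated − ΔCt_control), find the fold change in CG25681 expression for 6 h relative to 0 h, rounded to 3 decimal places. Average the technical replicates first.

Mean Ct: CG25681 0 h 30.930; CG25681 6 h 28.770; alphaTub84B 0 h 18.380; alphaTub84B 6 h 17.900
ΔCt(0 h) = 30.930 − 18.380 = 12.550
ΔCt(6 h) = 28.770 − 17.900 = 10.870
ΔΔCt = 10.870 − 12.550 = -1.680
Fold change = 2^(−(-1.680)) = 2^1.680 = 3.2043

3.204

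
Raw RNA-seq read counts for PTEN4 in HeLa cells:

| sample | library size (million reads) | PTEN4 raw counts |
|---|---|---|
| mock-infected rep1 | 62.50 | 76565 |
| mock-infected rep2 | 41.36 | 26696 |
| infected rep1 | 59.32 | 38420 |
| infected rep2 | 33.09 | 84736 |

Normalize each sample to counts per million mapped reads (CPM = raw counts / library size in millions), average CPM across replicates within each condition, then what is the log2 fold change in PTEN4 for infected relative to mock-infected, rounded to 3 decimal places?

0.778

CPM(mock-infected rep1) = 76565 / 62.50 = 1225.0400
CPM(mock-infected rep2) = 26696 / 41.36 = 645.4545
CPM(infected rep1) = 38420 / 59.32 = 647.6736
CPM(infected rep2) = 84736 / 33.09 = 2560.7736
mean CPM(mock-infected) = 935.2473; mean CPM(infected) = 1604.2236
Fold change = 1604.2236 / 935.2473 = 1.71529
log2(1.71529) = 0.7785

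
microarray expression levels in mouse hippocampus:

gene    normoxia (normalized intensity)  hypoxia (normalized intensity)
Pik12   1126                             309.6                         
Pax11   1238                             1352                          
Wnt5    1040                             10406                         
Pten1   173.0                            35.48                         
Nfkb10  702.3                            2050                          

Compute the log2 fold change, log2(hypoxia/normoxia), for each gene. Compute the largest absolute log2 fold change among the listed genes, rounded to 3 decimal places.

3.323

log2(309.6/1126) = -1.863  (Pik12)
log2(1352/1238) = 0.127  (Pax11)
log2(10406/1040) = 3.323  (Wnt5)
log2(35.48/173.0) = -2.286  (Pten1)
log2(2050/702.3) = 1.545  (Nfkb10)
The largest magnitude belongs to Wnt5.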